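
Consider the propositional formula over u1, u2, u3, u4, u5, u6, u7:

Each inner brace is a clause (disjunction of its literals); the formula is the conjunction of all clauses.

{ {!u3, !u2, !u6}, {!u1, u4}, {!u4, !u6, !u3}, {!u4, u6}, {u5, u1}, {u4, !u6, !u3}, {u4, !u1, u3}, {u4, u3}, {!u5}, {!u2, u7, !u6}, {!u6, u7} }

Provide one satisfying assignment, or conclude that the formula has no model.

The clause (!u5) is unit, so u5 = false.
The clause (u1) is unit, so u1 = true.
The clause (u4) is unit, so u4 = true.
The clause (u6) is unit, so u6 = true.
The clause (!u3) is unit, so u3 = false.
The clause (u7) is unit, so u7 = true.
No clause remains; u2 is free.

u1: true,  u2: true,  u3: false,  u4: true,  u5: false,  u6: true,  u7: true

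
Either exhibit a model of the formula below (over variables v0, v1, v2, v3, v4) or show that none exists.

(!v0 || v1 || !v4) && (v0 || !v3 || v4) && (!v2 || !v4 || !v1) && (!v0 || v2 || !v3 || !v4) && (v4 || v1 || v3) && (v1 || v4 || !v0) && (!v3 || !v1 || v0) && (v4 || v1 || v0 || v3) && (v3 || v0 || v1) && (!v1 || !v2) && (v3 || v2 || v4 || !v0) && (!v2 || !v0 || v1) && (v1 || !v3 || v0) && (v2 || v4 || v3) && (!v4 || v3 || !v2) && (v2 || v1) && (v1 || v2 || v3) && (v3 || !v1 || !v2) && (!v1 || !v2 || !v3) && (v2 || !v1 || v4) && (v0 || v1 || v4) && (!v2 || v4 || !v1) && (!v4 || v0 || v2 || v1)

Try v1 = true.
The clause (!v2) is unit, so v2 = false.
The clause (v4) is unit, so v4 = true.
Try v0 = true.
The clause (!v3) is unit, so v3 = false.
Every clause now holds.

v0 ↦ true,  v1 ↦ true,  v2 ↦ false,  v3 ↦ false,  v4 ↦ true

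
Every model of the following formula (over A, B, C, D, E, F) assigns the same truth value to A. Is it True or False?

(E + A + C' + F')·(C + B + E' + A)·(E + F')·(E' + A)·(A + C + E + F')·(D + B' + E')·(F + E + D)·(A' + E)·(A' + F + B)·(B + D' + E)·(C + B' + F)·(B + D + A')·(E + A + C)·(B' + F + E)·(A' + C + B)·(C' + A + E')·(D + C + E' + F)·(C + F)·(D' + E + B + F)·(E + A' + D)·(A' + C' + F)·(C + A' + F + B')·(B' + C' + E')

True

Suppose A = 0.
(E') alone gives E = 0.
(F') alone gives F = 0.
(D) alone gives D = 1.
(B) alone gives B = 1.
That conflicts with the unit clause (B').
So every satisfying assignment has A = True.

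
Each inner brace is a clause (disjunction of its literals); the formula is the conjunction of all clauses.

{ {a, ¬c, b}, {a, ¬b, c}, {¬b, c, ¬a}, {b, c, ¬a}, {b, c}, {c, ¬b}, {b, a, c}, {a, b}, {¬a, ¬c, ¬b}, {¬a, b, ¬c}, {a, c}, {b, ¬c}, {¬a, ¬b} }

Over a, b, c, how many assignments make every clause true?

There are 2^3 = 8 truth assignments over (a, b, c).
Split on a. With a = True, the clauses containing a are satisfied and ¬a drops from the rest; 0 of the 2^2 = 4 assignments to the other variables satisfy what remains.
With a = False, by the same count on the reduced clause set, 1 assignment works.
(One model: a=F, b=T, c=T.)
Total: 0 + 1 = 1.

1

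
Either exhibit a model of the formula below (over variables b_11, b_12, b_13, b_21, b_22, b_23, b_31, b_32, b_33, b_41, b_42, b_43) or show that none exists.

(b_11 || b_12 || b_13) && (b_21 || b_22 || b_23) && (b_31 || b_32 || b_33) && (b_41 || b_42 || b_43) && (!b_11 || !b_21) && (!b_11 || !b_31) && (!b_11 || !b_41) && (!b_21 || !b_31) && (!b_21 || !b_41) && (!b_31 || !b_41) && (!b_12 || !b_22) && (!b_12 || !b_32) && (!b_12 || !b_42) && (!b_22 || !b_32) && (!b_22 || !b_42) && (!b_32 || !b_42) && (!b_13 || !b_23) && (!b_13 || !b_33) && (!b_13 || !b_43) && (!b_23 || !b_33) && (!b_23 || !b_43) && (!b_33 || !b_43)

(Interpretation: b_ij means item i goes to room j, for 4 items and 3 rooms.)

Case b_11 = false:
Case b_12 = true:
Unit clause (!b_22) forces b_22 = false.
Unit clause (!b_32) forces b_32 = false.
Unit clause (!b_42) forces b_42 = false.
Case b_21 = true:
Unit clause (!b_31) forces b_31 = false.
Unit clause (b_33) forces b_33 = true.
Unit clause (!b_41) forces b_41 = false.
Unit clause (b_43) forces b_43 = true.
Now (!b_43) is unsatisfied and unit — conflict.
Backtrack on b_21: now try b_21 = false.
Unit clause (b_23) forces b_23 = true.
Unit clause (!b_13) forces b_13 = false.
Unit clause (!b_33) forces b_33 = false.
Unit clause (b_31) forces b_31 = true.
Unit clause (!b_41) forces b_41 = false.
Unit clause (b_43) forces b_43 = true.
Now (!b_43) is unsatisfied and unit — conflict.
Both values of b_21 lead to a conflict.
Backtrack on b_12: now try b_12 = false.
Unit clause (b_13) forces b_13 = true.
Unit clause (!b_23) forces b_23 = false.
Unit clause (!b_33) forces b_33 = false.
Unit clause (!b_43) forces b_43 = false.
Case b_21 = true:
Unit clause (!b_31) forces b_31 = false.
Unit clause (b_32) forces b_32 = true.
Unit clause (!b_41) forces b_41 = false.
Unit clause (b_42) forces b_42 = true.
Now (!b_42) is unsatisfied and unit — conflict.
Backtrack on b_21: now try b_21 = false.
Unit clause (b_22) forces b_22 = true.
Unit clause (!b_32) forces b_32 = false.
Unit clause (b_31) forces b_31 = true.
Unit clause (!b_41) forces b_41 = false.
Unit clause (b_42) forces b_42 = true.
Now (!b_42) is unsatisfied and unit — conflict.
Both values of b_21 lead to a conflict.
Both values of b_12 lead to a conflict.
Backtrack on b_11: now try b_11 = true.
Unit clause (!b_21) forces b_21 = false.
Unit clause (!b_31) forces b_31 = false.
Unit clause (!b_41) forces b_41 = false.
Case b_22 = true:
Unit clause (!b_12) forces b_12 = false.
Unit clause (!b_32) forces b_32 = false.
Unit clause (b_33) forces b_33 = true.
Unit clause (!b_42) forces b_42 = false.
Unit clause (b_43) forces b_43 = true.
Now (!b_43) is unsatisfied and unit — conflict.
Backtrack on b_22: now try b_22 = false.
Unit clause (b_23) forces b_23 = true.
Unit clause (!b_13) forces b_13 = false.
Unit clause (!b_33) forces b_33 = false.
Unit clause (b_32) forces b_32 = true.
Unit clause (!b_12) forces b_12 = false.
Unit clause (!b_42) forces b_42 = false.
Unit clause (b_43) forces b_43 = true.
Now (!b_43) is unsatisfied and unit — conflict.
Both values of b_22 lead to a conflict.
Both values of b_11 lead to a conflict.

UNSATISFIABLE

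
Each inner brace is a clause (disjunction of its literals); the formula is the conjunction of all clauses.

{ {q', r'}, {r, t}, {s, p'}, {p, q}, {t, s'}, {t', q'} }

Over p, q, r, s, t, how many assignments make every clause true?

2

There are 2^5 = 32 truth assignments over (p, q, r, s, t).
Split on q. With q = 1, the clauses containing q are satisfied and q' drops from the rest; 0 of the 2^4 = 16 assignments to the other variables satisfy what remains.
With q = 0, by the same count on the reduced clause set, 2 assignments work.
(One model: p=T, q=F, r=F, s=T, t=T.)
Total: 0 + 2 = 2.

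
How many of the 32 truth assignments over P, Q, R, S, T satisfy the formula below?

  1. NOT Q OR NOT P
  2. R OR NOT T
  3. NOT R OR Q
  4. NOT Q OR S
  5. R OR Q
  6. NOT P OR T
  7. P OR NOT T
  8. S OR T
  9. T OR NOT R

There are 2^5 = 32 truth assignments over (P, Q, R, S, T).
Split on T. With T = true, the clauses containing T are satisfied and NOT T drops from the rest; 0 of the 2^4 = 16 assignments to the other variables satisfy what remains.
With T = false, by the same count on the reduced clause set, 1 assignment works.
(One model: P=F, Q=T, R=F, S=T, T=F.)
Total: 0 + 1 = 1.

1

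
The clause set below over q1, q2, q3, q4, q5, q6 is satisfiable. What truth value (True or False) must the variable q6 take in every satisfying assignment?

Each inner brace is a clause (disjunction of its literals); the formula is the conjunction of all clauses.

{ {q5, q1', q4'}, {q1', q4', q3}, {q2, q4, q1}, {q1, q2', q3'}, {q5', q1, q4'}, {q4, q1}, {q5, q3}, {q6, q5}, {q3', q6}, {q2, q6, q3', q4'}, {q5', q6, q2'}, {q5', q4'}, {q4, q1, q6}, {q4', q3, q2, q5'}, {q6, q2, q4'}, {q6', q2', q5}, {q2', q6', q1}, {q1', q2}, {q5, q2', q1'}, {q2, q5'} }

Suppose q6 = 0.
From the singleton clause (q5), q5 = 1.
From the singleton clause (q3'), q3 = 0.
From the singleton clause (q2'), q2 = 0.
Now (q2) is unsatisfied and unit — conflict.
So every satisfying assignment has q6 = True.

True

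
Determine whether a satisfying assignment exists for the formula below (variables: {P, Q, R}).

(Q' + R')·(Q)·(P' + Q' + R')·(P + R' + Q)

Yes, satisfiable

From the singleton clause (Q), Q = 1.
From the singleton clause (R'), R = 0.
All clauses hold; P can take either value.
A satisfying assignment: P: 1; Q: 1; R: 0.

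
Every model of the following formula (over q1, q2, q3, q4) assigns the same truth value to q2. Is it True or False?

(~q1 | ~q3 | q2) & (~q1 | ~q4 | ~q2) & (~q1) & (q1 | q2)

Suppose q2 = 0.
The clause (~q1) is unit, so q1 = 0.
Now (q1) is unsatisfied and unit — conflict.
So every satisfying assignment has q2 = True.

True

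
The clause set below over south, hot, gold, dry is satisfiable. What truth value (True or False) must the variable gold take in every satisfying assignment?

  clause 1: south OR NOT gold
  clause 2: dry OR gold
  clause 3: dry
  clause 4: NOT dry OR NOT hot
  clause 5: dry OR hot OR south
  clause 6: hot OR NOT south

False

Suppose gold = true.
The clause (south) is unit, so south = true.
The clause (dry) is unit, so dry = true.
The clause (NOT hot) is unit, so hot = false.
Now (hot) is unsatisfied and unit — conflict.
So every satisfying assignment has gold = False.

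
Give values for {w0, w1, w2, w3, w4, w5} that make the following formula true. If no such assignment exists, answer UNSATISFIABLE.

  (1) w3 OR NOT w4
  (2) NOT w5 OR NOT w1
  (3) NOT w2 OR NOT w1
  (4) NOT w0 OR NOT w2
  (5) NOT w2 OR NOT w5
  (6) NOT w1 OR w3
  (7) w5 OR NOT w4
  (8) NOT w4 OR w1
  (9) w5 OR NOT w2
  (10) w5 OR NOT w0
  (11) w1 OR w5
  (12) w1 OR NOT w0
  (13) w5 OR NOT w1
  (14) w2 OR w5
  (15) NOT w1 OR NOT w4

w0 ↦ false; w1 ↦ false; w2 ↦ false; w3 ↦ true; w4 ↦ false; w5 ↦ true

Branch on w3: set w3 = true.
Branch on w5: set w5 = true.
The clause (NOT w1) is unit, so w1 = false.
The clause (NOT w2) is unit, so w2 = false.
The clause (NOT w4) is unit, so w4 = false.
The clause (NOT w0) is unit, so w0 = false.
Every clause now holds.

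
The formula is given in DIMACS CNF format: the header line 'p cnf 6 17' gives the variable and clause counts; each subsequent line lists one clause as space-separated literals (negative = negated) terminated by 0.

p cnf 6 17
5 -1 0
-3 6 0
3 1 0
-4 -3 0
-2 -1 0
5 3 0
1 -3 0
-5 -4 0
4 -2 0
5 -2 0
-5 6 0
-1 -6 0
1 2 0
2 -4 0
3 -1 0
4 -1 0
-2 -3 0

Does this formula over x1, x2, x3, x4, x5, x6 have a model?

Unsatisfiable

Suppose x5 = True.
(¬x4) alone gives x4 = False.
(¬x2) alone gives x2 = False.
(x6) alone gives x6 = True.
(¬x1) alone gives x1 = False.
But (x1) is also a unit clause — contradiction.
Backtrack on x5: now try x5 = False.
(¬x1) alone gives x1 = False.
(x3) alone gives x3 = True.
But (¬x3) is also a unit clause — contradiction.
Either choice for x5 ends in contradiction.
No assignment satisfies every clause.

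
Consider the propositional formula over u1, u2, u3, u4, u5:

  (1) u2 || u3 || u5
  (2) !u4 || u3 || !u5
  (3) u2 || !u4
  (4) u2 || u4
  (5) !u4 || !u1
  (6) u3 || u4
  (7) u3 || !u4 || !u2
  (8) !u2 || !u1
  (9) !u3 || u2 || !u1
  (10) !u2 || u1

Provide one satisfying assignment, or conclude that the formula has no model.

Case u2 = true:
Unit clause (!u1) forces u1 = false.
But (u1) is also a unit clause — contradiction.
Undo u2 and try u2 = false.
Unit clause (!u4) forces u4 = false.
But (u4) is also a unit clause — contradiction.
Neither u2 = true nor u2 = false works.

UNSATISFIABLE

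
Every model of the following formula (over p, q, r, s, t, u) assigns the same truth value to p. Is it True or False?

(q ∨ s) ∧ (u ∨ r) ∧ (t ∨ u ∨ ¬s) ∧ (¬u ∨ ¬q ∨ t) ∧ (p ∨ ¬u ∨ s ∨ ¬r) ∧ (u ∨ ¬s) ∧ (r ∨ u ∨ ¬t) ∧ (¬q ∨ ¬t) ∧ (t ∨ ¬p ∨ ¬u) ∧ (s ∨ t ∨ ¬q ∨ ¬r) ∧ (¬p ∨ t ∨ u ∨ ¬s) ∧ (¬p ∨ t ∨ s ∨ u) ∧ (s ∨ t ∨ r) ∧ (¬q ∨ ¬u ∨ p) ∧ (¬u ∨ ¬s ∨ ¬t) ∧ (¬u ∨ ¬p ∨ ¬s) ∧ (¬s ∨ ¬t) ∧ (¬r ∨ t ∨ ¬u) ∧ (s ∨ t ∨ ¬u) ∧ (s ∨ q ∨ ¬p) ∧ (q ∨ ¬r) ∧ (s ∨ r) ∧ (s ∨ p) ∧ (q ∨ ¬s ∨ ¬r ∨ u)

Suppose p = True.
Case q = True:
From the singleton clause (¬t), t = False.
From the singleton clause (¬u), u = False.
From the singleton clause (r), r = True.
From the singleton clause (¬s), s = False.
But (s) is also a unit clause — contradiction.
That branch fails; take q = False instead.
From the singleton clause (s), s = True.
From the singleton clause (u), u = True.
But (¬u) is also a unit clause — contradiction.
Neither q = True nor q = False works.
So every satisfying assignment has p = False.

False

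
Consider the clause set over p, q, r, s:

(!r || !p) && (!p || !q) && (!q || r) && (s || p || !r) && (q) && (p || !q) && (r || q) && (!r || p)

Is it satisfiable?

(q) alone gives q = true.
(!p) alone gives p = false.
But (p) is also a unit clause — contradiction.
No assignment satisfies every clause.

Unsatisfiable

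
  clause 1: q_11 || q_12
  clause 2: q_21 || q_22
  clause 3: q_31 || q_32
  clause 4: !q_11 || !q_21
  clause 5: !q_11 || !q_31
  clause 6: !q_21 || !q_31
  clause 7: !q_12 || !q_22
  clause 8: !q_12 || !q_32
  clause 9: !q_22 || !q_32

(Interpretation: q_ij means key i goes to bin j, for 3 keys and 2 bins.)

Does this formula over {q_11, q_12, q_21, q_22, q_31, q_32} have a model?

Try q_11 = true.
The clause (!q_21) is unit, so q_21 = false.
The clause (q_22) is unit, so q_22 = true.
The clause (!q_31) is unit, so q_31 = false.
The clause (q_32) is unit, so q_32 = true.
Now (!q_32) is unsatisfied and unit — conflict.
Backtrack on q_11: now try q_11 = false.
The clause (q_12) is unit, so q_12 = true.
The clause (!q_22) is unit, so q_22 = false.
The clause (q_21) is unit, so q_21 = true.
The clause (!q_31) is unit, so q_31 = false.
The clause (q_32) is unit, so q_32 = true.
Now (!q_32) is unsatisfied and unit — conflict.
Both values of q_11 lead to a conflict.
No assignment satisfies every clause.

Unsatisfiable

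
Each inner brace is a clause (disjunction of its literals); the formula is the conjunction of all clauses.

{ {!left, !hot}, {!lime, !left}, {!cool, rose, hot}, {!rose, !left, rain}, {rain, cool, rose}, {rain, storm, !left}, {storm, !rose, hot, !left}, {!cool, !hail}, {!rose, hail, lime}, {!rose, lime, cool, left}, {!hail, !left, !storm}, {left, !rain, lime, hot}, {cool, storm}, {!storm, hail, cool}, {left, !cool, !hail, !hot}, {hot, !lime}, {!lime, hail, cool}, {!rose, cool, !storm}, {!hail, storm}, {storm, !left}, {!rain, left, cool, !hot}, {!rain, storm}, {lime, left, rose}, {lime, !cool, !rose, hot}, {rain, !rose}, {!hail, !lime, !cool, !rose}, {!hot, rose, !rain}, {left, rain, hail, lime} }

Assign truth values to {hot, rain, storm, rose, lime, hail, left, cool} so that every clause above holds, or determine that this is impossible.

hot ↦ true; rain ↦ false; storm ↦ true; rose ↦ false; lime ↦ true; hail ↦ false; left ↦ false; cool ↦ true

Try left = false.
Try cool = true.
From the singleton clause (!hail), hail = false.
Try rose = false.
From the singleton clause (hot), hot = true.
From the singleton clause (lime), lime = true.
From the singleton clause (!rain), rain = false.
All clauses hold; storm can take either value.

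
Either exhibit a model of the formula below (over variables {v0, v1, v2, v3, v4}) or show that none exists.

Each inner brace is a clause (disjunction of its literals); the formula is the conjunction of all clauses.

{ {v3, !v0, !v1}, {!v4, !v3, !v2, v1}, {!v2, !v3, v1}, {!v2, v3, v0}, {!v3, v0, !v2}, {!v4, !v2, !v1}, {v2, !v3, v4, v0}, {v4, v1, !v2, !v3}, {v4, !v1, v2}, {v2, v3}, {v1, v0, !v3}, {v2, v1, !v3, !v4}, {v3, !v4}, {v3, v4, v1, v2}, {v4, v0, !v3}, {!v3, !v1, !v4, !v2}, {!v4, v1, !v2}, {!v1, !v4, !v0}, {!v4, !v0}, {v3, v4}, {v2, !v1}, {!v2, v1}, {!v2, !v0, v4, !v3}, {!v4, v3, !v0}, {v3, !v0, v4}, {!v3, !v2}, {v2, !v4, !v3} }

Case v2 = false:
(v3) alone gives v3 = true.
(!v1) alone gives v1 = false.
(v0) alone gives v0 = true.
(!v4) alone gives v4 = false.
Every clause now holds.

v0=true; v1=false; v2=false; v3=true; v4=false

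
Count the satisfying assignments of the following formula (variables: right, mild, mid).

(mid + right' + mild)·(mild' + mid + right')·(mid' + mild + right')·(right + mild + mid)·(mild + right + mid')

3

There are 2^3 = 8 truth assignments over (right, mild, mid).
Split on mid. With mid = 1, the clauses containing mid are satisfied and mid' drops from the rest; 2 of the 2^2 = 4 assignments to the other variables satisfy what remains.
With mid = 0, by the same count on the reduced clause set, 1 assignment works.
(One model: right=F, mild=T, mid=F.)
Total: 2 + 1 = 3.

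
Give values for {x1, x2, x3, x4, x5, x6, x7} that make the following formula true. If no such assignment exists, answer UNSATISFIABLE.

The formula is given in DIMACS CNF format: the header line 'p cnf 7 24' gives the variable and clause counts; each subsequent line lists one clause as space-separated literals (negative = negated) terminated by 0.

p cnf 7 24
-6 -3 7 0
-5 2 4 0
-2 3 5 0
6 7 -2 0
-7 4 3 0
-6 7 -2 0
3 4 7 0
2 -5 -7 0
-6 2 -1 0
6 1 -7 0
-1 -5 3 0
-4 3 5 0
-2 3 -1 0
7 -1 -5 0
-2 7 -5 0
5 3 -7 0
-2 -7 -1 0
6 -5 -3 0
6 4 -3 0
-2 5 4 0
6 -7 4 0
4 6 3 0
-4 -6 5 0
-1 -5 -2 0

Try x6 = False.
Try x7 = False.
(¬x2) alone gives x2 = False.
Try x5 = False.
Try x3 = True.
(x4) alone gives x4 = True.
All clauses hold; x1 can take either value.

x1=False; x2=False; x3=True; x4=True; x5=False; x6=False; x7=False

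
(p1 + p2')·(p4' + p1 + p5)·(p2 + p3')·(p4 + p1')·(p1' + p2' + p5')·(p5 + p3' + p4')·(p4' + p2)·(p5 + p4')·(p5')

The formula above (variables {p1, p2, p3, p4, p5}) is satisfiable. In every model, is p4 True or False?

False

Suppose p4 = 1.
(p2) alone gives p2 = 1.
(p1) alone gives p1 = 1.
(p5') alone gives p5 = 0.
But (p5) is also a unit clause — contradiction.
So every satisfying assignment has p4 = False.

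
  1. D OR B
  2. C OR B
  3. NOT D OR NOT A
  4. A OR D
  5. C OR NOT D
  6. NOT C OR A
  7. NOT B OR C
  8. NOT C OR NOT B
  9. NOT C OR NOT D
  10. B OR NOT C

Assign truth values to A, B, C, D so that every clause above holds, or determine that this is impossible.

UNSATISFIABLE

Case D = true:
Unit clause (NOT A) forces A = false.
Unit clause (C) forces C = true.
That conflicts with the unit clause (NOT C).
Backtrack on D: now try D = false.
Unit clause (B) forces B = true.
Unit clause (A) forces A = true.
Unit clause (C) forces C = true.
That conflicts with the unit clause (NOT C).
Either choice for D ends in contradiction.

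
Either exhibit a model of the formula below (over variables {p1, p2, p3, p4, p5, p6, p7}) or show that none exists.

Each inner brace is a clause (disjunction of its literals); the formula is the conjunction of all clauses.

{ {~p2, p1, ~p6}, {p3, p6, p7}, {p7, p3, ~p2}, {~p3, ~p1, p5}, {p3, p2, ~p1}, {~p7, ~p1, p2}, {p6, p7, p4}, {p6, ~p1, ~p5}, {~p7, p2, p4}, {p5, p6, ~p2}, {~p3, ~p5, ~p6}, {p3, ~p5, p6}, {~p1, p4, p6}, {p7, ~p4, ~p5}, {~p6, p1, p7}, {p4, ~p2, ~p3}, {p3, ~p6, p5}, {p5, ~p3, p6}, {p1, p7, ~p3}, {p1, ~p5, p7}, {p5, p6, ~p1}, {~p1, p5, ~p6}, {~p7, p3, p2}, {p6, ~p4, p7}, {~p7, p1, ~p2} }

p1: 0; p2: 0; p3: 1; p4: 1; p5: 1; p6: 0; p7: 1

Case p2 = 0:
Case p3 = 1:
Case p1 = 0:
(p7) alone gives p7 = 1.
(p4) alone gives p4 = 1.
Case p5 = 1:
(~p6) alone gives p6 = 0.
Every clause now holds.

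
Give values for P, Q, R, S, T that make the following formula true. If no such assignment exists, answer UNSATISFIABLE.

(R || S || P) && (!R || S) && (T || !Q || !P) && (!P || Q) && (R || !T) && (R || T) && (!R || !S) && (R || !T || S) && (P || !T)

UNSATISFIABLE

Suppose R = false.
(!T) alone gives T = false.
Now (T) is unsatisfied and unit — conflict.
Backtrack on R: now try R = true.
(S) alone gives S = true.
Now (!S) is unsatisfied and unit — conflict.
Either choice for R ends in contradiction.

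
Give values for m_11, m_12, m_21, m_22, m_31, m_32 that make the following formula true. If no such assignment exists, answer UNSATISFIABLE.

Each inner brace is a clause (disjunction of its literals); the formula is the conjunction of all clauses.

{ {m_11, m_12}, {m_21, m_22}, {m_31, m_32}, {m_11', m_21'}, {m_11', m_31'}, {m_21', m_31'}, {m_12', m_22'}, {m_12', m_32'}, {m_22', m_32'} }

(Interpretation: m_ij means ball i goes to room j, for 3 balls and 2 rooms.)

Case m_11 = 1:
The clause (m_21') is unit, so m_21 = 0.
The clause (m_22) is unit, so m_22 = 1.
The clause (m_31') is unit, so m_31 = 0.
The clause (m_32) is unit, so m_32 = 1.
That conflicts with the unit clause (m_32').
Undo m_11 and try m_11 = 0.
The clause (m_12) is unit, so m_12 = 1.
The clause (m_22') is unit, so m_22 = 0.
The clause (m_21) is unit, so m_21 = 1.
The clause (m_31') is unit, so m_31 = 0.
The clause (m_32) is unit, so m_32 = 1.
That conflicts with the unit clause (m_32').
Both values of m_11 lead to a conflict.

UNSATISFIABLE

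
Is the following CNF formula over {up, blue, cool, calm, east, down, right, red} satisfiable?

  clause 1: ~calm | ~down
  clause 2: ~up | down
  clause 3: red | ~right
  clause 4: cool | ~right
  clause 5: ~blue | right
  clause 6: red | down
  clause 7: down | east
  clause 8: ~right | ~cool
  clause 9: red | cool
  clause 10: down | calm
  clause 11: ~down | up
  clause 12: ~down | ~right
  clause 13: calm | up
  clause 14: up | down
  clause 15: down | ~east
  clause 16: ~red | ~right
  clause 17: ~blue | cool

Branch on calm: set calm = 0.
(down) alone gives down = 1.
(up) alone gives up = 1.
(~right) alone gives right = 0.
(~blue) alone gives blue = 0.
Branch on red: set red = 1.
All clauses hold; cool, east can take either value.
A satisfying assignment: up: 1; blue: 0; cool: 0; calm: 0; east: 0; down: 1; right: 0; red: 1.

Satisfiable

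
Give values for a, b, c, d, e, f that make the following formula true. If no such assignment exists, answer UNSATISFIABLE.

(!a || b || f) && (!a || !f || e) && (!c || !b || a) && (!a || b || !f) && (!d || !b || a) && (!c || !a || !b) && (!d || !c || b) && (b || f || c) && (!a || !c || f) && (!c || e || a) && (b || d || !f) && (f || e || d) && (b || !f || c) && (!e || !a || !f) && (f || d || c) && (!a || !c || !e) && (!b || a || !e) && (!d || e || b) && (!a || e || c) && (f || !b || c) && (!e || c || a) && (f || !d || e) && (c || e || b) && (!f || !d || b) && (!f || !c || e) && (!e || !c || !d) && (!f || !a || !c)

a: false,  b: false,  c: true,  d: false,  e: true,  f: false

Case a = false:
Case c = true:
From the singleton clause (!b), b = false.
From the singleton clause (!d), d = false.
From the singleton clause (e), e = true.
From the singleton clause (!f), f = false.
Every clause now holds.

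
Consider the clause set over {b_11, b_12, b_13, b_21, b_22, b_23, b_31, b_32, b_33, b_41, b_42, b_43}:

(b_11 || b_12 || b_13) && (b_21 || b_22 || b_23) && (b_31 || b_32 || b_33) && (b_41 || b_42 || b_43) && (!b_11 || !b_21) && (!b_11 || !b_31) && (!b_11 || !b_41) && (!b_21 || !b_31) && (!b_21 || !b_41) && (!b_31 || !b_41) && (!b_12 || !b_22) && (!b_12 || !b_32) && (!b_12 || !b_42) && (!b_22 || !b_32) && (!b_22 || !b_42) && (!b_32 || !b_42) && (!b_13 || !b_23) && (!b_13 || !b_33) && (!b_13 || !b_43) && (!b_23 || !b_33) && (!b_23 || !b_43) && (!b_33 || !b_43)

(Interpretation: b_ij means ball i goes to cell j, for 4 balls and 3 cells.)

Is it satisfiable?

No

Case b_11 = false:
Case b_12 = true:
(!b_22) alone gives b_22 = false.
(!b_32) alone gives b_32 = false.
(!b_42) alone gives b_42 = false.
Case b_21 = true:
(!b_31) alone gives b_31 = false.
(b_33) alone gives b_33 = true.
(!b_41) alone gives b_41 = false.
(b_43) alone gives b_43 = true.
Now (!b_43) is unsatisfied and unit — conflict.
So b_21 must be the other value — set b_21 = false.
(b_23) alone gives b_23 = true.
(!b_13) alone gives b_13 = false.
(!b_33) alone gives b_33 = false.
(b_31) alone gives b_31 = true.
(!b_41) alone gives b_41 = false.
(b_43) alone gives b_43 = true.
Now (!b_43) is unsatisfied and unit — conflict.
Either choice for b_21 ends in contradiction.
So b_12 must be the other value — set b_12 = false.
(b_13) alone gives b_13 = true.
(!b_23) alone gives b_23 = false.
(!b_33) alone gives b_33 = false.
(!b_43) alone gives b_43 = false.
Case b_21 = true:
(!b_31) alone gives b_31 = false.
(b_32) alone gives b_32 = true.
(!b_41) alone gives b_41 = false.
(b_42) alone gives b_42 = true.
Now (!b_42) is unsatisfied and unit — conflict.
So b_21 must be the other value — set b_21 = false.
(b_22) alone gives b_22 = true.
(!b_32) alone gives b_32 = false.
(b_31) alone gives b_31 = true.
(!b_41) alone gives b_41 = false.
(b_42) alone gives b_42 = true.
Now (!b_42) is unsatisfied and unit — conflict.
Either choice for b_21 ends in contradiction.
Either choice for b_12 ends in contradiction.
So b_11 must be the other value — set b_11 = true.
(!b_21) alone gives b_21 = false.
(!b_31) alone gives b_31 = false.
(!b_41) alone gives b_41 = false.
Case b_22 = true:
(!b_12) alone gives b_12 = false.
(!b_32) alone gives b_32 = false.
(b_33) alone gives b_33 = true.
(!b_42) alone gives b_42 = false.
(b_43) alone gives b_43 = true.
Now (!b_43) is unsatisfied and unit — conflict.
So b_22 must be the other value — set b_22 = false.
(b_23) alone gives b_23 = true.
(!b_13) alone gives b_13 = false.
(!b_33) alone gives b_33 = false.
(b_32) alone gives b_32 = true.
(!b_12) alone gives b_12 = false.
(!b_42) alone gives b_42 = false.
(b_43) alone gives b_43 = true.
Now (!b_43) is unsatisfied and unit — conflict.
Either choice for b_22 ends in contradiction.
Either choice for b_11 ends in contradiction.
No assignment satisfies every clause.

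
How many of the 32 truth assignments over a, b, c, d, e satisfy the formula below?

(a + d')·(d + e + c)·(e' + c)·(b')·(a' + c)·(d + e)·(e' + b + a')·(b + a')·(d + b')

There are 2^5 = 32 truth assignments over (a, b, c, d, e).
Split on a. With a = 1, the clauses containing a are satisfied and a' drops from the rest; 0 of the 2^4 = 16 assignments to the other variables satisfy what remains.
With a = 0, by the same count on the reduced clause set, 1 assignment works.
Total: 0 + 1 = 1.

1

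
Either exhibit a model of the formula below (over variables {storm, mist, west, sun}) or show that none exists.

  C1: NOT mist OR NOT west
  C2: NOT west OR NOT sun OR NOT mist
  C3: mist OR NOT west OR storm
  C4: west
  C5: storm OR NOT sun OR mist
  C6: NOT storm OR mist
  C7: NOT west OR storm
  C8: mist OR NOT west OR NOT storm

Unit clause (west) forces west = true.
Unit clause (NOT mist) forces mist = false.
Unit clause (storm) forces storm = true.
But (NOT storm) is also a unit clause — contradiction.

UNSATISFIABLE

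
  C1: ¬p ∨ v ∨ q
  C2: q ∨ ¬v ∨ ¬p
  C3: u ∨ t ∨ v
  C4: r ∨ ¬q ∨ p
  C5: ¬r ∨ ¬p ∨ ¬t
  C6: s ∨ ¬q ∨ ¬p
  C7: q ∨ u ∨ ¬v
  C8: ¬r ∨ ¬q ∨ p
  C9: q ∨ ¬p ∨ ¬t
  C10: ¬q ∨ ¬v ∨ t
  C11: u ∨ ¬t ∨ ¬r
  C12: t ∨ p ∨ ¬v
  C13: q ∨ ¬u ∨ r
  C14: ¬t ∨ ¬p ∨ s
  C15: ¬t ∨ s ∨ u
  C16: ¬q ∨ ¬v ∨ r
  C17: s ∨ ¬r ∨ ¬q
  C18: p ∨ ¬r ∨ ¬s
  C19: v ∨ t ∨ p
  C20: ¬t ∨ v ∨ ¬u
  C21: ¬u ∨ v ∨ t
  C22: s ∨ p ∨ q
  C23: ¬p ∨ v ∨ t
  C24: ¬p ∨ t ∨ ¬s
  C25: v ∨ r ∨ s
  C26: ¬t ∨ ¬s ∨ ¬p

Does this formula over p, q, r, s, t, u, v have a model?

Branch on p: set p = False.
Branch on r: set r = False.
(¬q) alone gives q = False.
(¬u) alone gives u = False.
(¬v) alone gives v = False.
(t) alone gives t = True.
(s) alone gives s = True.
This assignment satisfies each clause.
A satisfying assignment: p=False, q=False, r=False, s=True, t=True, u=False, v=False.

Satisfiable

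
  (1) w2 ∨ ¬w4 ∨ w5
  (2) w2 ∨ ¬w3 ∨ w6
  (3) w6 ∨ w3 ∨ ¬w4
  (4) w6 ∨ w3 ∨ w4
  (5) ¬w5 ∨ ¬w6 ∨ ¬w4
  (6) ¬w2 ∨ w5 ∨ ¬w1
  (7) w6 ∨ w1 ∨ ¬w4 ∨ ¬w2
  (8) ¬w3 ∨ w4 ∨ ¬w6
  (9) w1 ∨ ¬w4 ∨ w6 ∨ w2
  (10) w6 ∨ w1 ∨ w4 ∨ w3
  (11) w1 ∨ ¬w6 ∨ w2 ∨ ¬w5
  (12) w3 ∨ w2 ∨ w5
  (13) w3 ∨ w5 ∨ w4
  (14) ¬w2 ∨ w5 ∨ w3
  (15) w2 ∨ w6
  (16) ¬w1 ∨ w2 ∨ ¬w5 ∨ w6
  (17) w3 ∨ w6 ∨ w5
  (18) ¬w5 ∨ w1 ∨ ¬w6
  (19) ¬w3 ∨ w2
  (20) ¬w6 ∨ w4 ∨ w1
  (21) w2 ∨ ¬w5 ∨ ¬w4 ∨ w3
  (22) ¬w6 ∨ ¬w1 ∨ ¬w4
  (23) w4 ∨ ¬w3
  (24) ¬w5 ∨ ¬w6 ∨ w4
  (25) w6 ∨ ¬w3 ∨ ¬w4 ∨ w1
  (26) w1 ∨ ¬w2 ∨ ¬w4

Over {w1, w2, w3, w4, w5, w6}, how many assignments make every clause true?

There are 2^6 = 64 truth assignments over (w1, w2, w3, w4, w5, w6).
Split on w5. With w5 = True, the clauses containing w5 are satisfied and ¬w5 drops from the rest; 1 of the 2^5 = 32 assignments to the other variables satisfy what remains.
With w5 = False, by the same count on the reduced clause set, 0 assignments work.
(One model: w1=T, w2=T, w3=T, w4=T, w5=T, w6=F.)
Total: 1 + 0 = 1.

1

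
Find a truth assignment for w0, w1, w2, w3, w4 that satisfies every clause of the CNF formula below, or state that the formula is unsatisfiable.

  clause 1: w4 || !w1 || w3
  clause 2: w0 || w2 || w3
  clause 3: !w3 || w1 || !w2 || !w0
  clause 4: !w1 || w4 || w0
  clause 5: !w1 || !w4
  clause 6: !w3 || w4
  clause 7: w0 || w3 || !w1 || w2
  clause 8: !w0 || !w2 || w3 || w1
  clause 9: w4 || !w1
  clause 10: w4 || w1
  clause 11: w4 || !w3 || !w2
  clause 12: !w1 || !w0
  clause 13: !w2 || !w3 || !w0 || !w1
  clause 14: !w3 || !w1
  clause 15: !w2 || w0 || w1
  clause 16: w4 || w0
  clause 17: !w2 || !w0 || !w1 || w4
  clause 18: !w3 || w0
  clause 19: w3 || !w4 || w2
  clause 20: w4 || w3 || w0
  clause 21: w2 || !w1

Case w1 = false:
The clause (w4) is unit, so w4 = true.
Case w2 = false:
The clause (w3) is unit, so w3 = true.
The clause (w0) is unit, so w0 = true.
Every clause now holds.

w0: true, w1: false, w2: false, w3: true, w4: true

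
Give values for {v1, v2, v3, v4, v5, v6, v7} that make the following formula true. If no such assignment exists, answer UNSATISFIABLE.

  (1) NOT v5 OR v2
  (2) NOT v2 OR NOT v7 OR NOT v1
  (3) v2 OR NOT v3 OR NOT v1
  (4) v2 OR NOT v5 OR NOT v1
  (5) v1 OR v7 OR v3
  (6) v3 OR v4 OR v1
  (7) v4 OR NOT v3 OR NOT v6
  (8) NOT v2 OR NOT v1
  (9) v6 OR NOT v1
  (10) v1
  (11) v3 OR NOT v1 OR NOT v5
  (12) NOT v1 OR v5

UNSATISFIABLE

(v1) alone gives v1 = true.
(NOT v2) alone gives v2 = false.
(NOT v5) alone gives v5 = false.
But (v5) is also a unit clause — contradiction.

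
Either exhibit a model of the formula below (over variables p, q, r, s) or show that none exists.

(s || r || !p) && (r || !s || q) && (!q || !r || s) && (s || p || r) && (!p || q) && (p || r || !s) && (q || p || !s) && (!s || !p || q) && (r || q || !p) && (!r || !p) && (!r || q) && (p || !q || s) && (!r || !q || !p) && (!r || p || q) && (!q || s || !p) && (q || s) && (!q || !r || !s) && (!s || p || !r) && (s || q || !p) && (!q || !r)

p ↦ true; q ↦ true; r ↦ false; s ↦ true

Try p = true.
Unit clause (q) forces q = true.
Unit clause (!r) forces r = false.
Unit clause (s) forces s = true.
This assignment satisfies each clause.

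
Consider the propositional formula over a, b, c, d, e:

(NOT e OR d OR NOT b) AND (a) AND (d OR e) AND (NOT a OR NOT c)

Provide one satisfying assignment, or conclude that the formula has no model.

a ↦ true,  b ↦ false,  c ↦ false,  d ↦ true,  e ↦ false

(a) alone gives a = true.
(NOT c) alone gives c = false.
Try d = true.
Every clause is now satisfied; b, e are unconstrained.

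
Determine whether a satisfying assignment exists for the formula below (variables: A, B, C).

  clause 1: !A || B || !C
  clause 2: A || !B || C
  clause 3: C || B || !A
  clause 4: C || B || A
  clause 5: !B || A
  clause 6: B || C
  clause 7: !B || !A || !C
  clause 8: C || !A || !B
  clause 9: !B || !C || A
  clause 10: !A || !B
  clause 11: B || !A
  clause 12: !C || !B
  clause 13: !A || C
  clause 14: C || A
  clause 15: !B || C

Branch on B: set B = false.
Unit clause (C) forces C = true.
Unit clause (!A) forces A = false.
This assignment satisfies each clause.
A satisfying assignment: A ↦ false; B ↦ false; C ↦ true.

Yes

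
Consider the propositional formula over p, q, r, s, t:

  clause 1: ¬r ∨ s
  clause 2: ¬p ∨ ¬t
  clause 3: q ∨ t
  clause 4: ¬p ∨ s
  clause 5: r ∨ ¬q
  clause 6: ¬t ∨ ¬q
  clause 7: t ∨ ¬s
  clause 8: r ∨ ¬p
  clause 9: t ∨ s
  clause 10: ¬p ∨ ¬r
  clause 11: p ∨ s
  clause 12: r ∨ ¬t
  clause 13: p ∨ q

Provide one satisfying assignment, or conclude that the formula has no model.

Case r = False:
From the singleton clause (¬q), q = False.
From the singleton clause (t), t = True.
That conflicts with the unit clause (¬t).
Backtrack on r: now try r = True.
From the singleton clause (s), s = True.
From the singleton clause (t), t = True.
From the singleton clause (¬p), p = False.
From the singleton clause (¬q), q = False.
That conflicts with the unit clause (q).
Either choice for r ends in contradiction.

UNSATISFIABLE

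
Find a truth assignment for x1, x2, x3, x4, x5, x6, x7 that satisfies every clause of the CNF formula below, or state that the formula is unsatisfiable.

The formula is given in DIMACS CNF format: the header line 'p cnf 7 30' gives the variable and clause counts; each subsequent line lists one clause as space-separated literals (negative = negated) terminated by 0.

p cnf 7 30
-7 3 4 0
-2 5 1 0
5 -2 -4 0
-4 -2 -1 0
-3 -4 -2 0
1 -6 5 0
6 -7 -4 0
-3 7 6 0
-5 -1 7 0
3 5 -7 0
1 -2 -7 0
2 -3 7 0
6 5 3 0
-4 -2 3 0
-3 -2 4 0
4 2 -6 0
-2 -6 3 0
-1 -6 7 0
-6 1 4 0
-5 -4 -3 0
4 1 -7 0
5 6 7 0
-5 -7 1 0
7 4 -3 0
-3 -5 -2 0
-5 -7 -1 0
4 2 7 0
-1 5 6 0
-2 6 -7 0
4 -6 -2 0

Try x7 = False.
Try x3 = False.
Try x5 = True.
(¬x1) alone gives x1 = False.
Try x4 = True.
(¬x2) alone gives x2 = False.
No clause remains; x6 is free.

x1=False, x2=False, x3=False, x4=True, x5=True, x6=False, x7=False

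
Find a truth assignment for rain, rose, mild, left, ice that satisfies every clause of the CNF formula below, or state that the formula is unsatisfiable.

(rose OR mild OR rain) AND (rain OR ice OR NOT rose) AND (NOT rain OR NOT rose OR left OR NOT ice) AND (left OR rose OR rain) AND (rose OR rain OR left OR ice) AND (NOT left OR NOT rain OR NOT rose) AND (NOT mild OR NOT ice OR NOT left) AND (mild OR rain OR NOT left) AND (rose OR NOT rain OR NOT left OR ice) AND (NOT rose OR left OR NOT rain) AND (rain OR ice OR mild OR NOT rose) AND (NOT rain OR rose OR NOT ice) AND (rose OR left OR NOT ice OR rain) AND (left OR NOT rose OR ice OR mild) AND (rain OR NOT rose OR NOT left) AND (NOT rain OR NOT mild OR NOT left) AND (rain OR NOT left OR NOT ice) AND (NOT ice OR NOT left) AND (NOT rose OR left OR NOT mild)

Branch on ice: set ice = true.
From the singleton clause (NOT left), left = false.
Branch on rain: set rain = false.
From the singleton clause (rose), rose = true.
From the singleton clause (NOT mild), mild = false.
Every clause now holds.

rain: false,  rose: true,  mild: false,  left: false,  ice: true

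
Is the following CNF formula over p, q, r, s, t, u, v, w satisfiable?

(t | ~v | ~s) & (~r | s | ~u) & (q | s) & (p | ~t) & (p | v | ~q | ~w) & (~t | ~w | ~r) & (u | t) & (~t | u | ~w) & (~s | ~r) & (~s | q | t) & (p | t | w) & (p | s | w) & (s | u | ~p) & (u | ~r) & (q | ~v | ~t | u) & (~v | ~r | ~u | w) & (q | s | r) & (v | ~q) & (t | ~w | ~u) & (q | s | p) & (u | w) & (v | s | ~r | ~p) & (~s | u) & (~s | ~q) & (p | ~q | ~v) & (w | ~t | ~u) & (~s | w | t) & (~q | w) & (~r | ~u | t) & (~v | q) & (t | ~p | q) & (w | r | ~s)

Yes

Suppose q = 1.
From the singleton clause (v), v = 1.
From the singleton clause (~s), s = 0.
From the singleton clause (p), p = 1.
From the singleton clause (u), u = 1.
From the singleton clause (~r), r = 0.
From the singleton clause (w), w = 1.
From the singleton clause (t), t = 1.
All clauses are satisfied.
A satisfying assignment: p ↦ 1,  q ↦ 1,  r ↦ 0,  s ↦ 0,  t ↦ 1,  u ↦ 1,  v ↦ 1,  w ↦ 1.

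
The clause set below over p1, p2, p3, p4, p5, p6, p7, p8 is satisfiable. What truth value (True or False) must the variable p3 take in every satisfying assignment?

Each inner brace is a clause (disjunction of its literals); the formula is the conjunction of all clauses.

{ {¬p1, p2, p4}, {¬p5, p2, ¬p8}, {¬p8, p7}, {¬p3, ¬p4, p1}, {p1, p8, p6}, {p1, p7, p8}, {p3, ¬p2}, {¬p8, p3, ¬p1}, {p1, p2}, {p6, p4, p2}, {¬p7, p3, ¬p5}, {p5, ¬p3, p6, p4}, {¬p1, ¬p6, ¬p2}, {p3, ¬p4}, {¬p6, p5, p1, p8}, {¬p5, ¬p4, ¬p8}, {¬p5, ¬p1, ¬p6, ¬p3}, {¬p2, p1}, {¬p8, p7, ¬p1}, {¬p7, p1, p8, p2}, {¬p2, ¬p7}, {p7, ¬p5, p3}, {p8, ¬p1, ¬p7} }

Suppose p3 = False.
(¬p2) alone gives p2 = False.
(p1) alone gives p1 = True.
(p4) alone gives p4 = True.
But (¬p4) is also a unit clause — contradiction.
So every satisfying assignment has p3 = True.

True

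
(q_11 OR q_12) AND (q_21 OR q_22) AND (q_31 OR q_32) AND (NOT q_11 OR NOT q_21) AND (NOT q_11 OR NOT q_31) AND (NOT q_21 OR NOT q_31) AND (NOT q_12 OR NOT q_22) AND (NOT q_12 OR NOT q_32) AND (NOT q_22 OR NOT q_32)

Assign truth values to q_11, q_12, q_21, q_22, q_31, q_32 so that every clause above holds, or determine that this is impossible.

UNSATISFIABLE

Suppose q_11 = true.
Unit clause (NOT q_21) forces q_21 = false.
Unit clause (q_22) forces q_22 = true.
Unit clause (NOT q_31) forces q_31 = false.
Unit clause (q_32) forces q_32 = true.
Now (NOT q_32) is unsatisfied and unit — conflict.
So q_11 must be the other value — set q_11 = false.
Unit clause (q_12) forces q_12 = true.
Unit clause (NOT q_22) forces q_22 = false.
Unit clause (q_21) forces q_21 = true.
Unit clause (NOT q_31) forces q_31 = false.
Unit clause (q_32) forces q_32 = true.
Now (NOT q_32) is unsatisfied and unit — conflict.
Either choice for q_11 ends in contradiction.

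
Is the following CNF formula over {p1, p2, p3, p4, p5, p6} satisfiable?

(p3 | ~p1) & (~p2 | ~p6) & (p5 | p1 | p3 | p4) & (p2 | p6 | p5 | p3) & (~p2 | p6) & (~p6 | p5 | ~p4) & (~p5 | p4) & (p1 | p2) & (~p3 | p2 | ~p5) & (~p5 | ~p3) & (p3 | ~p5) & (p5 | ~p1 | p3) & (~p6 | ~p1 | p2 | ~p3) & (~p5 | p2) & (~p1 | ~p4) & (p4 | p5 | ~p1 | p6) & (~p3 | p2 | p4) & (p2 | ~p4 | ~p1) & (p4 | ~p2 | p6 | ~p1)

No

Suppose p3 = 1.
From the singleton clause (~p5), p5 = 0.
Suppose p2 = 0.
From the singleton clause (p1), p1 = 1.
From the singleton clause (~p6), p6 = 0.
From the singleton clause (~p4), p4 = 0.
That conflicts with the unit clause (p4).
Undo p2 and try p2 = 1.
From the singleton clause (~p6), p6 = 0.
That conflicts with the unit clause (p6).
Neither p2 = 1 nor p2 = 0 works.
Undo p3 and try p3 = 0.
From the singleton clause (~p1), p1 = 0.
From the singleton clause (p2), p2 = 1.
From the singleton clause (~p6), p6 = 0.
That conflicts with the unit clause (p6).
Neither p3 = 1 nor p3 = 0 works.
No assignment satisfies every clause.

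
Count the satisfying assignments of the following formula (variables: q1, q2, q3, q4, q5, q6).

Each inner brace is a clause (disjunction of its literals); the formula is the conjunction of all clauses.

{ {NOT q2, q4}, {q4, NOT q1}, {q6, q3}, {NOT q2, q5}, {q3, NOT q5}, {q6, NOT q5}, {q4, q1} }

There are 2^6 = 64 truth assignments over (q1, q2, q3, q4, q5, q6).
Split on q6. With q6 = true, the clauses containing q6 are satisfied and NOT q6 drops from the rest; 8 of the 2^5 = 32 assignments to the other variables satisfy what remains.
With q6 = false, by the same count on the reduced clause set, 2 assignments work.
(One model: q1=F, q2=F, q3=F, q4=T, q5=F, q6=T.)
Total: 8 + 2 = 10.

10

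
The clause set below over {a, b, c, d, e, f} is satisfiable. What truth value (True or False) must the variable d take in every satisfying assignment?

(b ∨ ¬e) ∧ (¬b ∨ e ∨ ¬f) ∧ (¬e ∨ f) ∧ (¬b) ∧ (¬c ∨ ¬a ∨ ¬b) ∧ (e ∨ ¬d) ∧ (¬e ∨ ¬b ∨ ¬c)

False

Suppose d = True.
Unit clause (¬b) forces b = False.
Unit clause (¬e) forces e = False.
But (e) is also a unit clause — contradiction.
So every satisfying assignment has d = False.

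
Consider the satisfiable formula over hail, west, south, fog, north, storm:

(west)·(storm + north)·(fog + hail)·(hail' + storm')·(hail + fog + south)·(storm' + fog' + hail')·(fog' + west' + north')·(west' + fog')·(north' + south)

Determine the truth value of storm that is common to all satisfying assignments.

False

Suppose storm = 1.
(west) alone gives west = 1.
(hail') alone gives hail = 0.
(fog) alone gives fog = 1.
But (fog') is also a unit clause — contradiction.
So every satisfying assignment has storm = False.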